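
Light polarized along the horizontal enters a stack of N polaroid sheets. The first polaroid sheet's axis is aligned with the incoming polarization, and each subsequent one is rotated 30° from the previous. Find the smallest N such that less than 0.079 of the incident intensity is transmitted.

First polarizer is aligned with the polarization: full transmission.
Each further stage multiplies by cos²(30°) = 0.75.
After N polarizers: T = 0.75^(N−1). Require T < 0.079 ⇒ N−1 > ln(0.079)/ln(0.75) = 8.82, so N−1 ≥ 9 and N = 10.
Check: N=10 gives T = 0.07508 < 0.079; N=9 gives T = 0.1001.

N = 10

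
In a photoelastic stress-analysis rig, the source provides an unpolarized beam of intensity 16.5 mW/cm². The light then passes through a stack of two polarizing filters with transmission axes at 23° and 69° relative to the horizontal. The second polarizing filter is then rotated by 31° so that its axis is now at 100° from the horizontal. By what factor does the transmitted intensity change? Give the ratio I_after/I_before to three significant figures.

I_new/I_old ≈ 0.105

Before rotation:
Unpolarized light through the first polarizer → I₁ = ½ I₀, now polarized at 23°.
I₂ = I₁ cos²(69° − 23°) = 0.5 I₀ · cos²(46°) = 0.2413 I₀.
After rotation:
Unpolarized light through the first polarizer → I₁ = ½ I₀, now polarized at 23°.
I₂ = I₁ cos²(100° − 23°) = 0.5 I₀ · cos²(77°) = 0.0253 I₀.
Ratio = 0.0253 / 0.2413 = 0.1049.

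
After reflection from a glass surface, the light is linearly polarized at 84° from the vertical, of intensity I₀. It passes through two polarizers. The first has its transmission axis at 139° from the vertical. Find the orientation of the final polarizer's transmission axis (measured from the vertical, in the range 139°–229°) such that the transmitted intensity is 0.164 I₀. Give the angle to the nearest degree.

By Malus's law, I₁ = I₀ cos²(139° − 84°) = I₀ cos²(55°) = 0.329 I₀.
Need I₂/I₀ = 0.164, so cos²(θ − 139°) = 0.164 / 0.329 = 0.4985.
θ − 139° = arccos(√0.4985) = 45.1°, giving θ ≈ 139 + 45.1 = 184.1°.

θ ≈ 184°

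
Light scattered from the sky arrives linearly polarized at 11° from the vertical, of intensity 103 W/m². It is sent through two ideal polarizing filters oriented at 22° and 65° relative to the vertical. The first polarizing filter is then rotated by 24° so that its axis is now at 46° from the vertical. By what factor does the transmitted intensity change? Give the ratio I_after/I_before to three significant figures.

Before rotation:
I₁ = I₀ cos²(22° − 11°) = I₀ cos²(11°) = 0.9636 I₀.
I₂ = I₁ cos²(65° − 22°) = 0.9636 I₀ · cos²(43°) = 0.5154 I₀.
After rotation:
I₁ = I₀ cos²(46° − 11°) = I₀ cos²(35°) = 0.671 I₀.
I₂ = I₁ cos²(65° − 46°) = 0.671 I₀ · cos²(19°) = 0.5999 I₀.
Ratio = 0.5999 / 0.5154 = 1.164.

I_new/I_old ≈ 1.16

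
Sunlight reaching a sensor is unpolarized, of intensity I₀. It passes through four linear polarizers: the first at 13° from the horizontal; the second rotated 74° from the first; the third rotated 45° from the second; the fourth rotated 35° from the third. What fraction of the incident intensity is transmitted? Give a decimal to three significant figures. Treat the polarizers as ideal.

Unpolarized light through the first polarizer → I₁ = ½ I₀, now polarized at 13°.
I₂ = I₁ cos²(74°) = 0.5 · 0.07598 I₀ = 0.03799 I₀.
I₃ = I₂ cos²(45°) = 0.03799 · 0.5 I₀ = 0.01899 I₀.
I₄ = I₃ cos²(35°) = 0.01899 · 0.671 I₀ = 0.01275 I₀.
Transmitted fraction = 0.01275.

≈ 0.0127 I₀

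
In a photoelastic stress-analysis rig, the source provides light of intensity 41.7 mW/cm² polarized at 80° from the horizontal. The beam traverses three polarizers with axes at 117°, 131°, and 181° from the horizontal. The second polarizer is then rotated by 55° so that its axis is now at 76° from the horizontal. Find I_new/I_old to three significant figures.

Before rotation:
By Malus's law, I₁ = I₀ cos²(117° − 80°) = I₀ cos²(37°) = 0.6378 I₀.
I₂ = I₁ cos²(131° − 117°) = 0.6378 I₀ · cos²(14°) = 0.6005 I₀.
I₃ = I₂ cos²(181° − 131°) = 0.6005 I₀ · cos²(50°) = 0.2481 I₀.
After rotation:
I₁ = I₀ cos²(117° − 80°) = I₀ cos²(37°) = 0.6378 I₀.
I₂ = I₁ cos²(76° − 117°) = 0.6378 I₀ · cos²(41°) = 0.3633 I₀.
Angle between axes 2 and 3: 75°. I₃ = 0.3633 I₀ · cos²(75°) = 0.02434 I₀.
Ratio = 0.02434 / 0.2481 = 0.09809.

I_new/I_old ≈ 0.0981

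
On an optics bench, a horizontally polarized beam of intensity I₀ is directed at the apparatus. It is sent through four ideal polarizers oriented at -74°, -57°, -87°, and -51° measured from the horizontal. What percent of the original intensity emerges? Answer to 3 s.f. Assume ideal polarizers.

I₁ = I₀ cos²(-74° − 0°) = I₀ cos²(74°) = 0.07598 I₀.
I₂ = I₁ cos²(-57° + 74°) = 0.07598 I₀ · cos²(17°) = 0.06948 I₀.
I₃ = I₂ cos²(-87° + 57°) = 0.06948 I₀ · cos²(30°) = 0.05211 I₀.
I₄ = I₃ cos²(-51° + 87°) = 0.05211 I₀ · cos²(36°) = 0.03411 I₀.
That is 3.411% of the incident intensity.

≈ 3.41%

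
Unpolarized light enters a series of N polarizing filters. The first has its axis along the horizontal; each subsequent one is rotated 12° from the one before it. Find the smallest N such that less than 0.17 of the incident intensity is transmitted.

N = 26

First polarizer halves the unpolarized light: factor 1/2.
Each further stage multiplies by cos²(12°) = 0.9568.
After N polarizers: T = 0.5·0.9568^(N−1). Require T < 0.17 ⇒ N−1 > ln(0.17/0.5)/ln(0.9568) = 24.41, so N−1 ≥ 25 and N = 26.
Check: N=26 gives T = 0.1656 < 0.17; N=25 gives T = 0.1731.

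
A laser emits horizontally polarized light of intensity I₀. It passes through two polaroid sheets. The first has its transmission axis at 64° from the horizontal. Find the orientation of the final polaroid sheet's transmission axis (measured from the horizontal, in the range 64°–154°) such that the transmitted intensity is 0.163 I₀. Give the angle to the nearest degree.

By Malus's law, I₁ = I₀ cos²(64° − 0°) = I₀ cos²(64°) = 0.1922 I₀.
Need I₂/I₀ = 0.163, so cos²(θ − 64°) = 0.163 / 0.1922 = 0.8482.
θ − 64° = arccos(√0.8482) = 22.9°, giving θ ≈ 64 + 22.9 = 86.9°.

θ ≈ 87°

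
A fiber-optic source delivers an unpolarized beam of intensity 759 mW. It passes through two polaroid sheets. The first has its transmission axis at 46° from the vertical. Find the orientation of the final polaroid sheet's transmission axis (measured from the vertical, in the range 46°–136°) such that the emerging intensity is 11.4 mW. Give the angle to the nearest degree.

Unpolarized light through the first polarizer → I₁ = ½ I₀, now polarized at 46°.
Target fraction: 11.4 / 759 mW = 0.01502 of I₀.
Need I₂/I₀ = 0.01502, so cos²(θ − 46°) = 0.01502 / 0.5 = 0.03004.
θ − 46° = arccos(√0.03004) = 80.0°, giving θ ≈ 46 + 80.0 = 126.0°.

θ ≈ 126°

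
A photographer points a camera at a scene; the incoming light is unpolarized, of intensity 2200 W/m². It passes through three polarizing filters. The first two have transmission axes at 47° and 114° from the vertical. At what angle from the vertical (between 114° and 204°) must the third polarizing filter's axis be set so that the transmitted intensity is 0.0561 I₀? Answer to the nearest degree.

θ ≈ 145°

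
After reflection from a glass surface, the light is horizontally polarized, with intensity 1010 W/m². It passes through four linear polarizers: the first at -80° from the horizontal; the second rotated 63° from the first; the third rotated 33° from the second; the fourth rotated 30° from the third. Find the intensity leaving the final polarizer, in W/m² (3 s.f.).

By Malus's law, I₁ = 1010 W/m² · cos²(80°) = 30.46 W/m².
I₂ = I₁ · cos²(63°) = 30.46 · 0.2061 = 6.277 W/m².
I₃ = I₂ · cos²(33°) = 6.277 · 0.7034 = 4.415 W/m².
I₄ = I₃ · cos²(30°) = 4.415 · 0.75 = 3.311 W/m².

I ≈ 3.31 W/m²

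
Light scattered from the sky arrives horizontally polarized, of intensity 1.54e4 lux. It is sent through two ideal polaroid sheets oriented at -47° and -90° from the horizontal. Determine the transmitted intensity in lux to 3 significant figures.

I₁ = 1.54e4 lux · cos²(47°) = 7163 lux.
I₂ = I₁ · cos²(43°) = 7163 · 0.5349 = 3831 lux.

I ≈ 3830 lux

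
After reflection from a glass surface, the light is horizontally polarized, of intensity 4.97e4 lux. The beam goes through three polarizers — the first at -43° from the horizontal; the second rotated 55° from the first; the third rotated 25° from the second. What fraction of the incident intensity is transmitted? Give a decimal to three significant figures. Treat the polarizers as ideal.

I/I₀ ≈ 0.145

I₁ = 4.97e4 lux · cos²(43°) = 2.658e+04 lux.
I₂ = I₁ · cos²(55°) = 2.658e+04 · 0.329 = 8746 lux.
I₃ = I₂ · cos²(25°) = 8746 · 0.8214 = 7184 lux.
Transmitted fraction = 0.1445.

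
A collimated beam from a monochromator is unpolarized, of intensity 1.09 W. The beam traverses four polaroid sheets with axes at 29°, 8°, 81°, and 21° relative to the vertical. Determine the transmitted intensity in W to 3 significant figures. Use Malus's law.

I ≈ 0.0102 W

Unpolarized light through the first polarizer → I₁ = 1.09 W/2 = 0.545 W, polarized at 29°.
I₂ = I₁ · cos²(21°) = 0.545 · 0.8716 = 0.475 W.
I₃ = I₂ · cos²(73°) = 0.475 · 0.08548 = 0.0406 W.
I₄ = I₃ · cos²(60°) = 0.0406 · 0.25 = 0.01015 W.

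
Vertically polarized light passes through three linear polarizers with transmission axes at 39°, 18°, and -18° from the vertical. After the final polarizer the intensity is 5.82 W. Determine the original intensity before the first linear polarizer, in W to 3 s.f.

I₁ = I₀ cos²(39° − 0°) = I₀ cos²(39°) = 0.604 I₀.
I₂ = I₁ cos²(18° − 39°) = 0.604 I₀ · cos²(21°) = 0.5264 I₀.
I₃ = I₂ cos²(-18° − 18°) = 0.5264 I₀ · cos²(36°) = 0.3445 I₀.
So 5.82 W = 0.3445 I₀, giving I₀ = 5.82/0.3445 = 16.89 W.

I₀ ≈ 16.9 W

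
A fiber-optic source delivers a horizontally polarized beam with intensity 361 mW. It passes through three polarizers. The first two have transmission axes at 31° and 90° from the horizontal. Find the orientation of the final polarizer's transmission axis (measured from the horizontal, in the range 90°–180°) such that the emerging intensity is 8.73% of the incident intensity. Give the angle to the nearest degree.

θ ≈ 138°

I₁ = I₀ cos²(31° − 0°) = I₀ cos²(31°) = 0.7347 I₀.
I₂ = I₁ cos²(90° − 31°) = 0.7347 I₀ · cos²(59°) = 0.1949 I₀.
Need I₃/I₀ = 0.0873, so cos²(θ − 90°) = 0.0873 / 0.1949 = 0.4479.
θ − 90° = arccos(√0.4479) = 48.0°, giving θ ≈ 90 + 48.0 = 138.0°.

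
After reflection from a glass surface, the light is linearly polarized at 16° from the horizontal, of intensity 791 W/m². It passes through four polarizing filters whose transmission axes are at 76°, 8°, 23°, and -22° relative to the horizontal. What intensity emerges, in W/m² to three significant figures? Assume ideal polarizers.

I₁ = 791 W/m² · cos²(60°) = 197.8 W/m².
I₂ = I₁ · cos²(68°) = 197.8 · 0.1403 = 27.75 W/m².
I₃ = I₂ · cos²(15°) = 27.75 · 0.933 = 25.89 W/m².
I₄ = I₃ · cos²(45°) = 25.89 · 0.5 = 12.95 W/m².

I ≈ 12.9 W/m²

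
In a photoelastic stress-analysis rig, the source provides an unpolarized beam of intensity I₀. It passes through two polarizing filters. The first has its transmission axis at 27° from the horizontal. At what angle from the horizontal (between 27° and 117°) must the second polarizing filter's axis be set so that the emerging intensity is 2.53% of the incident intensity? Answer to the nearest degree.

Unpolarized light through the first polarizer → I₁ = ½ I₀, now polarized at 27°.
Need I₂/I₀ = 0.0253, so cos²(θ − 27°) = 0.0253 / 0.5 = 0.0506.
θ − 27° = arccos(√0.0506) = 77.0°, giving θ ≈ 27 + 77.0 = 104.0°.

θ ≈ 104°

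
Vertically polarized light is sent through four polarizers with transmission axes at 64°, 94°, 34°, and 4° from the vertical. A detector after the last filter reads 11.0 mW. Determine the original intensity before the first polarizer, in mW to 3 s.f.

I₁ = I₀ cos²(64° − 0°) = I₀ cos²(64°) = 0.1922 I₀.
I₂ = I₁ cos²(94° − 64°) = 0.1922 I₀ · cos²(30°) = 0.1441 I₀.
I₃ = I₂ cos²(34° − 94°) = 0.1441 I₀ · cos²(60°) = 0.03603 I₀.
I₄ = I₃ cos²(4° − 34°) = 0.03603 I₀ · cos²(30°) = 0.02702 I₀.
So 11.0 mW = 0.02702 I₀, giving I₀ = 11.0/0.02702 = 407 mW.

I₀ ≈ 407 mW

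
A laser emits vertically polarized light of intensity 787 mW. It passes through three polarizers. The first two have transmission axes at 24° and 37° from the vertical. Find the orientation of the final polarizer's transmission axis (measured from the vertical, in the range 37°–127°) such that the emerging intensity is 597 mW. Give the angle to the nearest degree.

I₁ = I₀ cos²(24° − 0°) = I₀ cos²(24°) = 0.8346 I₀.
I₂ = I₁ cos²(37° − 24°) = 0.8346 I₀ · cos²(13°) = 0.7923 I₀.
Target fraction: 597 / 787 mW = 0.7586 of I₀.
Need I₃/I₀ = 0.7586, so cos²(θ − 37°) = 0.7586 / 0.7923 = 0.9574.
θ − 37° = arccos(√0.9574) = 11.9°, giving θ ≈ 37 + 11.9 = 48.9°.

θ ≈ 49°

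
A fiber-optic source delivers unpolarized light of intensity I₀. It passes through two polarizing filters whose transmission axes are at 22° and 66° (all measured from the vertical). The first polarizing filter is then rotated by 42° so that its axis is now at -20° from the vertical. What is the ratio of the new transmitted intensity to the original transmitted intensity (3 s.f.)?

I_new/I_old ≈ 0.00940

Before rotation:
Unpolarized light through the first polarizer → I₁ = ½ I₀, now polarized at 22°.
I₂ = I₁ cos²(66° − 22°) = 0.5 I₀ · cos²(44°) = 0.2587 I₀.
After rotation:
Unpolarized light through the first polarizer → I₁ = ½ I₀, now polarized at -20°.
I₂ = I₁ cos²(66° + 20°) = 0.5 I₀ · cos²(86°) = 0.002433 I₀.
Ratio = 0.002433 / 0.2587 = 0.009404.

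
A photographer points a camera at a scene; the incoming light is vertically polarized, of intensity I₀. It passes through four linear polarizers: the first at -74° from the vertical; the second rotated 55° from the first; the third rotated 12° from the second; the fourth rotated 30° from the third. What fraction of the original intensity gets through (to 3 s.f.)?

I₁ = I₀ cos²(-74° − 0°) = I₀ cos²(74°) = 0.07598 I₀.
I₂ = I₁ cos²(55°) = 0.07598 · 0.329 I₀ = 0.025 I₀.
I₃ = I₂ cos²(12°) = 0.025 · 0.9568 I₀ = 0.02391 I₀.
I₄ = I₃ cos²(30°) = 0.02391 · 0.75 I₀ = 0.01794 I₀.
Transmitted fraction = 0.01794.

≈ 0.0179 I₀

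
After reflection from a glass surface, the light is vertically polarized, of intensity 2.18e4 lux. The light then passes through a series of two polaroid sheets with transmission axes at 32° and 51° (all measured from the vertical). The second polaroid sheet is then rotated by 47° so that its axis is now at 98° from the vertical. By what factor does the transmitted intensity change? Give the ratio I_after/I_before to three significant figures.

Before rotation:
I₁ = I₀ cos²(32° − 0°) = I₀ cos²(32°) = 0.7192 I₀.
I₂ = I₁ cos²(51° − 32°) = 0.7192 I₀ · cos²(19°) = 0.643 I₀.
After rotation:
I₁ = I₀ cos²(32° − 0°) = I₀ cos²(32°) = 0.7192 I₀.
I₂ = I₁ cos²(98° − 32°) = 0.7192 I₀ · cos²(66°) = 0.119 I₀.
Ratio = 0.119 / 0.643 = 0.185.

I_new/I_old ≈ 0.185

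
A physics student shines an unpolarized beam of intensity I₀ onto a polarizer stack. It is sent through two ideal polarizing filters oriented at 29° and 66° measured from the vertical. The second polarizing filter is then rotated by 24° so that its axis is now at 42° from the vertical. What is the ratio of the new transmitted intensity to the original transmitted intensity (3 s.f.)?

Before rotation:
Unpolarized light through the first polarizer → I₁ = ½ I₀, now polarized at 29°.
I₂ = I₁ cos²(66° − 29°) = 0.5 I₀ · cos²(37°) = 0.3189 I₀.
After rotation:
Unpolarized light through the first polarizer → I₁ = ½ I₀, now polarized at 29°.
I₂ = I₁ cos²(42° − 29°) = 0.5 I₀ · cos²(13°) = 0.4747 I₀.
Ratio = 0.4747 / 0.3189 = 1.489.

I_new/I_old ≈ 1.49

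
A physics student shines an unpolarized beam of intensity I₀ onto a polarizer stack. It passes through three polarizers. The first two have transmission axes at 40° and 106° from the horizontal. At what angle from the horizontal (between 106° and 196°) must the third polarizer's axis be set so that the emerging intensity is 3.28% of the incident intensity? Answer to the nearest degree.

θ ≈ 157°

Unpolarized light through the first polarizer → I₁ = ½ I₀, now polarized at 40°.
I₂ = I₁ cos²(106° − 40°) = 0.5 I₀ · cos²(66°) = 0.08272 I₀.
Need I₃/I₀ = 0.0328, so cos²(θ − 106°) = 0.0328 / 0.08272 = 0.3965.
θ − 106° = arccos(√0.3965) = 51.0°, giving θ ≈ 106 + 51.0 = 157.0°.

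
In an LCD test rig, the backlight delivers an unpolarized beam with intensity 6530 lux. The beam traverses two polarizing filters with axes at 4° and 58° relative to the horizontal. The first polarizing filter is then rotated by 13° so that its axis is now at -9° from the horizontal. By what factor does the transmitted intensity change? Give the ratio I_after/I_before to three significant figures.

I_new/I_old ≈ 0.442

Before rotation:
Unpolarized light through the first polarizer → I₁ = ½ I₀, now polarized at 4°.
I₂ = I₁ cos²(58° − 4°) = 0.5 I₀ · cos²(54°) = 0.1727 I₀.
After rotation:
Unpolarized light through the first polarizer → I₁ = ½ I₀, now polarized at -9°.
I₂ = I₁ cos²(58° + 9°) = 0.5 I₀ · cos²(67°) = 0.07634 I₀.
Ratio = 0.07634 / 0.1727 = 0.4419.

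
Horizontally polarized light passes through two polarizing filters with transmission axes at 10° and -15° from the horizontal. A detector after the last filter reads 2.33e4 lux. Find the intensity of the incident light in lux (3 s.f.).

I₁ = I₀ cos²(10° − 0°) = I₀ cos²(10°) = 0.9698 I₀.
I₂ = I₁ cos²(-15° − 10°) = 0.9698 I₀ · cos²(25°) = 0.7966 I₀.
So 2.33e4 lux = 0.7966 I₀, giving I₀ = 2.33e4/0.7966 = 2.925e+04 lux.

I₀ ≈ 2.92e4 lux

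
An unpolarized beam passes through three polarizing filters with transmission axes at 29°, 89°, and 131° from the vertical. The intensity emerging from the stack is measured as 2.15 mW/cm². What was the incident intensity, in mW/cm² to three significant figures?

Unpolarized light through the first polarizer → I₁ = ½ I₀, now polarized at 29°.
I₂ = I₁ cos²(89° − 29°) = 0.5 I₀ · cos²(60°) = 0.125 I₀.
I₃ = I₂ cos²(131° − 89°) = 0.125 I₀ · cos²(42°) = 0.06903 I₀.
So 2.15 mW/cm² = 0.06903 I₀, giving I₀ = 2.15/0.06903 = 31.14 mW/cm².

I₀ ≈ 31.1 mW/cm²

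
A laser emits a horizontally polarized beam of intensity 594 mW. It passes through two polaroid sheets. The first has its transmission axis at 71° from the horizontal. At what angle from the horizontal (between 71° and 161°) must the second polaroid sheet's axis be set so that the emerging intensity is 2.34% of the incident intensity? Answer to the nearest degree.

θ ≈ 133°

By Malus's law, I₁ = I₀ cos²(71° − 0°) = I₀ cos²(71°) = 0.106 I₀.
Need I₂/I₀ = 0.0234, so cos²(θ − 71°) = 0.0234 / 0.106 = 0.2208.
θ − 71° = arccos(√0.2208) = 62.0°, giving θ ≈ 71 + 62.0 = 133.0°.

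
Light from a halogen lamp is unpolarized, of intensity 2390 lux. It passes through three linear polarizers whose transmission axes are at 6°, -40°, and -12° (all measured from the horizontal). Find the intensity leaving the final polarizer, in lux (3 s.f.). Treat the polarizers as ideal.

I ≈ 450 lux

Unpolarized light through the first polarizer → I₁ = 2390 lux/2 = 1195 lux, polarized at 6°.
I₂ = I₁ · cos²(46°) = 1195 · 0.4826 = 576.6 lux.
I₃ = I₂ · cos²(28°) = 576.6 · 0.7796 = 449.6 lux.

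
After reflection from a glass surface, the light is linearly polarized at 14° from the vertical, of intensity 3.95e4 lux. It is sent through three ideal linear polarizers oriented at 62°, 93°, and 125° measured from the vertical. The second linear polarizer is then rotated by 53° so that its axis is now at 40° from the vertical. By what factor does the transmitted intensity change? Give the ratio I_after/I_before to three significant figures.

Before rotation:
By Malus's law, I₁ = I₀ cos²(62° − 14°) = I₀ cos²(48°) = 0.4477 I₀.
I₂ = I₁ cos²(93° − 62°) = 0.4477 I₀ · cos²(31°) = 0.329 I₀.
I₃ = I₂ cos²(125° − 93°) = 0.329 I₀ · cos²(32°) = 0.2366 I₀.
After rotation:
I₁ = I₀ cos²(62° − 14°) = I₀ cos²(48°) = 0.4477 I₀.
I₂ = I₁ cos²(40° − 62°) = 0.4477 I₀ · cos²(22°) = 0.3849 I₀.
I₃ = I₂ cos²(125° − 40°) = 0.3849 I₀ · cos²(85°) = 0.002924 I₀.
Ratio = 0.002924 / 0.2366 = 0.01236.

I_new/I_old ≈ 0.0124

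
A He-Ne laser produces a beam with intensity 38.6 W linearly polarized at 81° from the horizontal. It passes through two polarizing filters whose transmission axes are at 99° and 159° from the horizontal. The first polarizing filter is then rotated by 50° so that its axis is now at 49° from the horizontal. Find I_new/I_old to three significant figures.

I_new/I_old ≈ 0.372

Before rotation:
I₁ = I₀ cos²(99° − 81°) = I₀ cos²(18°) = 0.9045 I₀.
I₂ = I₁ cos²(159° − 99°) = 0.9045 I₀ · cos²(60°) = 0.2261 I₀.
After rotation:
I₁ = I₀ cos²(49° − 81°) = I₀ cos²(32°) = 0.7192 I₀.
Angle between axes 1 and 2: 70°. I₂ = 0.7192 I₀ · cos²(70°) = 0.08413 I₀.
Ratio = 0.08413 / 0.2261 = 0.372.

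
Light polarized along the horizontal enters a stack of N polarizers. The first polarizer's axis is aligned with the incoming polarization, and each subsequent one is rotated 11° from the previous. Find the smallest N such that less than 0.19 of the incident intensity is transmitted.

First polarizer is aligned with the polarization: full transmission.
Each further stage multiplies by cos²(11°) = 0.9636.
After N polarizers: T = 0.9636^(N−1). Require T < 0.19 ⇒ N−1 > ln(0.19)/ln(0.9636) = 44.78, so N−1 ≥ 45 and N = 46.
Check: N=46 gives T = 0.1884 < 0.19; N=45 gives T = 0.1956.

N = 46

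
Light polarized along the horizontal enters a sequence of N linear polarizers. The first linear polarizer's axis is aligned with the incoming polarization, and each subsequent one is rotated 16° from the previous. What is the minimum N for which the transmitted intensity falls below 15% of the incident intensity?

N = 26

First polarizer is aligned with the polarization: full transmission.
Each further stage multiplies by cos²(16°) = 0.924.
After N polarizers: T = 0.924^(N−1). Require T < 0.15 ⇒ N−1 > ln(0.15)/ln(0.924) = 24.01, so N−1 ≥ 25 and N = 26.
Check: N=26 gives T = 0.1387 < 0.15; N=25 gives T = 0.1501.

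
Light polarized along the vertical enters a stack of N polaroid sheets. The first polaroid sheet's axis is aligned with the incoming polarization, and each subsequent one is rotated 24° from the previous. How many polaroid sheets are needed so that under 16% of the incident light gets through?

First polarizer is aligned with the polarization: full transmission.
Each further stage multiplies by cos²(24°) = 0.8346.
After N polarizers: T = 0.8346^(N−1). Require T < 0.16 ⇒ N−1 > ln(0.16)/ln(0.8346) = 10.13, so N−1 ≥ 11 and N = 12.
Check: N=12 gives T = 0.1368 < 0.16; N=11 gives T = 0.1639.

N = 12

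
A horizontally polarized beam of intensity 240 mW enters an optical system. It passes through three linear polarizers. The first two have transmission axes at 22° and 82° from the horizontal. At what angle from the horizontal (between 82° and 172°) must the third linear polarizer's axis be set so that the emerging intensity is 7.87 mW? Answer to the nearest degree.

By Malus's law, I₁ = I₀ cos²(22° − 0°) = I₀ cos²(22°) = 0.8597 I₀.
I₂ = I₁ cos²(82° − 22°) = 0.8597 I₀ · cos²(60°) = 0.2149 I₀.
Target fraction: 7.87 / 240 mW = 0.03279 of I₀.
Need I₃/I₀ = 0.03279, so cos²(θ − 82°) = 0.03279 / 0.2149 = 0.1526.
θ − 82° = arccos(√0.1526) = 67.0°, giving θ ≈ 82 + 67.0 = 149.0°.

θ ≈ 149°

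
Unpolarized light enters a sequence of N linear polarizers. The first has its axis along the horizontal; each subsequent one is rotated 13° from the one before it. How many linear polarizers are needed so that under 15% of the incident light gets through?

N = 25

First polarizer halves the unpolarized light: factor 1/2.
Each further stage multiplies by cos²(13°) = 0.9494.
After N polarizers: T = 0.5·0.9494^(N−1). Require T < 0.15 ⇒ N−1 > ln(0.15/0.5)/ln(0.9494) = 23.19, so N−1 ≥ 24 and N = 25.
Check: N=25 gives T = 0.1438 < 0.15; N=24 gives T = 0.1515.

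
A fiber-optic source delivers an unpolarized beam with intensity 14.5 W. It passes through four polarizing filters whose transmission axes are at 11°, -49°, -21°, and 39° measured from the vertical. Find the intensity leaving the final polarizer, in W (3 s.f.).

Unpolarized light through the first polarizer → I₁ = 14.5 W/2 = 7.25 W, polarized at 11°.
I₂ = I₁ · cos²(60°) = 7.25 · 0.25 = 1.813 W.
I₃ = I₂ · cos²(28°) = 1.813 · 0.7796 = 1.413 W.
I₄ = I₃ · cos²(60°) = 1.413 · 0.25 = 0.3533 W.

I ≈ 0.353 W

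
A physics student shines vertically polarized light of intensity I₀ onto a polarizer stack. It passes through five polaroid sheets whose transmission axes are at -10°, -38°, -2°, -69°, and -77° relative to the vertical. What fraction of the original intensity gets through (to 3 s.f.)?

I₁ = I₀ cos²(-10° − 0°) = I₀ cos²(10°) = 0.9698 I₀.
I₂ = I₁ cos²(-38° + 10°) = 0.9698 I₀ · cos²(28°) = 0.7561 I₀.
I₃ = I₂ cos²(-2° + 38°) = 0.7561 I₀ · cos²(36°) = 0.4949 I₀.
I₄ = I₃ cos²(-69° + 2°) = 0.4949 I₀ · cos²(67°) = 0.07555 I₀.
I₅ = I₄ cos²(-77° + 69°) = 0.07555 I₀ · cos²(8°) = 0.07409 I₀.
Transmitted fraction = 0.07409.

≈ 0.0741 I₀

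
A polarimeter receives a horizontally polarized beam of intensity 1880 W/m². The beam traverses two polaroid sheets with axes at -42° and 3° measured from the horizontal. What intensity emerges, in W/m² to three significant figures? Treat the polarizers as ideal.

By Malus's law, I₁ = 1880 W/m² · cos²(42°) = 1038 W/m².
I₂ = I₁ · cos²(45°) = 1038 · 0.5 = 519.1 W/m².

I ≈ 519 W/m²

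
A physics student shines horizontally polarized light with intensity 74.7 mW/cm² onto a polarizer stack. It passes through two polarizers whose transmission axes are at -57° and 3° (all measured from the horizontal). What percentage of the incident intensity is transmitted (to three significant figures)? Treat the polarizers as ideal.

≈ 7.42%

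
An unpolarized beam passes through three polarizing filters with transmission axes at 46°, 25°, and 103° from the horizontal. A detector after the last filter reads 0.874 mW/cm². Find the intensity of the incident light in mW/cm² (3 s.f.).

I₀ ≈ 46.4 mW/cm²

Unpolarized light through the first polarizer → I₁ = ½ I₀, now polarized at 46°.
I₂ = I₁ cos²(25° − 46°) = 0.5 I₀ · cos²(21°) = 0.4358 I₀.
I₃ = I₂ cos²(103° − 25°) = 0.4358 I₀ · cos²(78°) = 0.01884 I₀.
So 0.874 mW/cm² = 0.01884 I₀, giving I₀ = 0.874/0.01884 = 46.4 mW/cm².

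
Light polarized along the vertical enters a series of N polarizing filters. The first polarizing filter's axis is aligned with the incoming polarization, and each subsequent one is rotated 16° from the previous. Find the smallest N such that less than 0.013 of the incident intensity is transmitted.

First polarizer is aligned with the polarization: full transmission.
Each further stage multiplies by cos²(16°) = 0.924.
After N polarizers: T = 0.924^(N−1). Require T < 0.013 ⇒ N−1 > ln(0.013)/ln(0.924) = 54.96, so N−1 ≥ 55 and N = 56.
Check: N=56 gives T = 0.01296 < 0.013; N=55 gives T = 0.01402.

N = 56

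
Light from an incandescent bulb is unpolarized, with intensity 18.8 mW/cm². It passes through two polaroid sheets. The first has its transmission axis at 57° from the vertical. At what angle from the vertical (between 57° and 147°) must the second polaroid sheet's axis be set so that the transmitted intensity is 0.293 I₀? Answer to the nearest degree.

θ ≈ 97°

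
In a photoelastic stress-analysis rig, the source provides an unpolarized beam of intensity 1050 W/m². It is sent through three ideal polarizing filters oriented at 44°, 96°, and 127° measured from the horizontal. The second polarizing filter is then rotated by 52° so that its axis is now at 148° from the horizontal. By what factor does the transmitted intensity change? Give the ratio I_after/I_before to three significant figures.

I_new/I_old ≈ 0.183

Before rotation:
Unpolarized light through the first polarizer → I₁ = ½ I₀, now polarized at 44°.
I₂ = I₁ cos²(96° − 44°) = 0.5 I₀ · cos²(52°) = 0.1895 I₀.
I₃ = I₂ cos²(127° − 96°) = 0.1895 I₀ · cos²(31°) = 0.1392 I₀.
After rotation:
Unpolarized light through the first polarizer → I₁ = ½ I₀, now polarized at 44°.
Angle between axes 1 and 2: 76°. I₂ = 0.5 I₀ · cos²(76°) = 0.02926 I₀.
I₃ = I₂ cos²(127° − 148°) = 0.02926 I₀ · cos²(21°) = 0.0255 I₀.
Ratio = 0.0255 / 0.1392 = 0.1832.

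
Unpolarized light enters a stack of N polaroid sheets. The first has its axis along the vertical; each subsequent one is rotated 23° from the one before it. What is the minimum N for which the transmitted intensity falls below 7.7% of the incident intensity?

N = 13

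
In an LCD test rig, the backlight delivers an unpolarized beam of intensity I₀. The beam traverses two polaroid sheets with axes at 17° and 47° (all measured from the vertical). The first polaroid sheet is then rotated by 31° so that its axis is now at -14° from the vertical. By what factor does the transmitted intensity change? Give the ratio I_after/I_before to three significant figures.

Before rotation:
Unpolarized light through the first polarizer → I₁ = ½ I₀, now polarized at 17°.
I₂ = I₁ cos²(47° − 17°) = 0.5 I₀ · cos²(30°) = 0.375 I₀.
After rotation:
Unpolarized light through the first polarizer → I₁ = ½ I₀, now polarized at -14°.
I₂ = I₁ cos²(47° + 14°) = 0.5 I₀ · cos²(61°) = 0.1175 I₀.
Ratio = 0.1175 / 0.375 = 0.3134.

I_new/I_old ≈ 0.313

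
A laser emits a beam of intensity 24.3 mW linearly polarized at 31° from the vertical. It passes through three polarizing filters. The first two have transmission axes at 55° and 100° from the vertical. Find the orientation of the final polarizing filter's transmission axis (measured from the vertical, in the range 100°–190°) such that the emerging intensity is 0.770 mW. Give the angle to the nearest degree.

θ ≈ 174°

I₁ = I₀ cos²(55° − 31°) = I₀ cos²(24°) = 0.8346 I₀.
I₂ = I₁ cos²(100° − 55°) = 0.8346 I₀ · cos²(45°) = 0.4173 I₀.
Target fraction: 0.770 / 24.3 mW = 0.03169 of I₀.
Need I₃/I₀ = 0.03169, so cos²(θ − 100°) = 0.03169 / 0.4173 = 0.07594.
θ − 100° = arccos(√0.07594) = 74.0°, giving θ ≈ 100 + 74.0 = 174.0°.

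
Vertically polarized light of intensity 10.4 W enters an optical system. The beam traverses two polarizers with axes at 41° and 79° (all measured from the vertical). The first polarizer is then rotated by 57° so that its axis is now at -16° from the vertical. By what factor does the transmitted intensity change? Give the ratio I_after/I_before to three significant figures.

I_new/I_old ≈ 0.0198

Before rotation:
I₁ = I₀ cos²(41° − 0°) = I₀ cos²(41°) = 0.5696 I₀.
I₂ = I₁ cos²(79° − 41°) = 0.5696 I₀ · cos²(38°) = 0.3537 I₀.
After rotation:
I₁ = I₀ cos²(-16° − 0°) = I₀ cos²(16°) = 0.924 I₀.
Angle between axes 1 and 2: 85°. I₂ = 0.924 I₀ · cos²(85°) = 0.007019 I₀.
Ratio = 0.007019 / 0.3537 = 0.01985.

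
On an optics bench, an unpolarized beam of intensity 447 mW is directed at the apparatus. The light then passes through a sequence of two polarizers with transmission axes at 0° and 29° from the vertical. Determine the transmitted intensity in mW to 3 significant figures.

Unpolarized light through the first polarizer → I₁ = 447 mW/2 = 223.5 mW, polarized at 0°.
I₂ = I₁ · cos²(29°) = 223.5 · 0.765 = 171 mW.

I ≈ 171 mW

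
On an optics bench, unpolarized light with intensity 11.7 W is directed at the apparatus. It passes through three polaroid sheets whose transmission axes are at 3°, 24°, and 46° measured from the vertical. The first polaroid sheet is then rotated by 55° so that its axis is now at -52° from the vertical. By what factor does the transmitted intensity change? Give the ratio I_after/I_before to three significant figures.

Before rotation:
Unpolarized light through the first polarizer → I₁ = ½ I₀, now polarized at 3°.
I₂ = I₁ cos²(24° − 3°) = 0.5 I₀ · cos²(21°) = 0.4358 I₀.
I₃ = I₂ cos²(46° − 24°) = 0.4358 I₀ · cos²(22°) = 0.3746 I₀.
After rotation:
Unpolarized light through the first polarizer → I₁ = ½ I₀, now polarized at -52°.
I₂ = I₁ cos²(24° + 52°) = 0.5 I₀ · cos²(76°) = 0.02926 I₀.
I₃ = I₂ cos²(46° − 24°) = 0.02926 I₀ · cos²(22°) = 0.02516 I₀.
Ratio = 0.02516 / 0.3746 = 0.06715.

I_new/I_old ≈ 0.0672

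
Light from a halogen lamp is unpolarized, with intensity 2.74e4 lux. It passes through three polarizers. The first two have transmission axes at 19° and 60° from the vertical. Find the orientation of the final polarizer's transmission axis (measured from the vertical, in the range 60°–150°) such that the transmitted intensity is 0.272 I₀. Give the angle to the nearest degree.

θ ≈ 72°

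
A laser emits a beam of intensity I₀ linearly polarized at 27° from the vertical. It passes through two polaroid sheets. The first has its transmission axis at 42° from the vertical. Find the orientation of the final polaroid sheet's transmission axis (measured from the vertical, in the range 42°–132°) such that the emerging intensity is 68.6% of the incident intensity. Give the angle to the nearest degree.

θ ≈ 73°

By Malus's law, I₁ = I₀ cos²(42° − 27°) = I₀ cos²(15°) = 0.933 I₀.
Need I₂/I₀ = 0.686, so cos²(θ − 42°) = 0.686 / 0.933 = 0.7353.
θ − 42° = arccos(√0.7353) = 31.0°, giving θ ≈ 42 + 31.0 = 73.0°.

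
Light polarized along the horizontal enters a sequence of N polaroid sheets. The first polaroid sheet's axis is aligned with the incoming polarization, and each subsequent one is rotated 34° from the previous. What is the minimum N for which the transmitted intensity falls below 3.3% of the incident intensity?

N = 11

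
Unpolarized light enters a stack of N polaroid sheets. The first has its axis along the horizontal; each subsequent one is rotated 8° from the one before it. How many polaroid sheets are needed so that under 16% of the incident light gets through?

N = 60

First polarizer halves the unpolarized light: factor 1/2.
Each further stage multiplies by cos²(8°) = 0.9806.
After N polarizers: T = 0.5·0.9806^(N−1). Require T < 0.16 ⇒ N−1 > ln(0.16/0.5)/ln(0.9806) = 58.26, so N−1 ≥ 59 and N = 60.
Check: N=60 gives T = 0.1577 < 0.16; N=59 gives T = 0.1608.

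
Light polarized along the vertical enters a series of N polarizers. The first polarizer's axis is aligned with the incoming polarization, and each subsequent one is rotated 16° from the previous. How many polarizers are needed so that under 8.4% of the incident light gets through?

N = 33

First polarizer is aligned with the polarization: full transmission.
Each further stage multiplies by cos²(16°) = 0.924.
After N polarizers: T = 0.924^(N−1). Require T < 0.084 ⇒ N−1 > ln(0.084)/ln(0.924) = 31.35, so N−1 ≥ 32 and N = 33.
Check: N=33 gives T = 0.07977 < 0.084; N=32 gives T = 0.08633.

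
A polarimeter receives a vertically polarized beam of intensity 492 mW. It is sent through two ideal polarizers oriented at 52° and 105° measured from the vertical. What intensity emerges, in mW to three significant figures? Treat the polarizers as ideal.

I ≈ 67.5 mW

I₁ = 492 mW · cos²(52°) = 186.5 mW.
I₂ = I₁ · cos²(53°) = 186.5 · 0.3622 = 67.54 mW.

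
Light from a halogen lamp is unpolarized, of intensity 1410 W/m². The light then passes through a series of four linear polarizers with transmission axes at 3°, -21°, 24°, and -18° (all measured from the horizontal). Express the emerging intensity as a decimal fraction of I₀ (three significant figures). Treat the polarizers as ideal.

I/I₀ ≈ 0.115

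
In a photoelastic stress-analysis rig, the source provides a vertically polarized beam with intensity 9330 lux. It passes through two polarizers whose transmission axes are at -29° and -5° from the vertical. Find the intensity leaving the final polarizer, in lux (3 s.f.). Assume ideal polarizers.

I₁ = 9330 lux · cos²(29°) = 7137 lux.
I₂ = I₁ · cos²(24°) = 7137 · 0.8346 = 5956 lux.

I ≈ 5960 lux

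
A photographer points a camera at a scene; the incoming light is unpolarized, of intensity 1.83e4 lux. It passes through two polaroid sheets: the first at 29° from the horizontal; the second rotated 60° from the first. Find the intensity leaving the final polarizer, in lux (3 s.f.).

I ≈ 2290 lux

Unpolarized light through the first polarizer → I₁ = 1.83e4 lux/2 = 9150 lux, polarized at 29°.
I₂ = I₁ · cos²(60°) = 9150 · 0.25 = 2288 lux.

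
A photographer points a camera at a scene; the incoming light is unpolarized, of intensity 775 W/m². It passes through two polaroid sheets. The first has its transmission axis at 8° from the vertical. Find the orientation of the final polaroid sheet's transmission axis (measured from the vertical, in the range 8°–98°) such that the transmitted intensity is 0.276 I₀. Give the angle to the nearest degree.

Unpolarized light through the first polarizer → I₁ = ½ I₀, now polarized at 8°.
Need I₂/I₀ = 0.276, so cos²(θ − 8°) = 0.276 / 0.5 = 0.552.
θ − 8° = arccos(√0.552) = 42.0°, giving θ ≈ 8 + 42.0 = 50.0°.

θ ≈ 50°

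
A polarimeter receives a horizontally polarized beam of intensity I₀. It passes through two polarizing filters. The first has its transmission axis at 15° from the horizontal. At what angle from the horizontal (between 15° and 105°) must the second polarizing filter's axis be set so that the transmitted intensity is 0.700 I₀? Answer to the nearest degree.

I₁ = I₀ cos²(15° − 0°) = I₀ cos²(15°) = 0.933 I₀.
Need I₂/I₀ = 0.7, so cos²(θ − 15°) = 0.7 / 0.933 = 0.7503.
θ − 15° = arccos(√0.7503) = 30.0°, giving θ ≈ 15 + 30.0 = 45.0°.

θ ≈ 45°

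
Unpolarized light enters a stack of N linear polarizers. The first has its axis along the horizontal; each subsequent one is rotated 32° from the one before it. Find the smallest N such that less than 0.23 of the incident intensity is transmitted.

First polarizer halves the unpolarized light: factor 1/2.
Each further stage multiplies by cos²(32°) = 0.7192.
After N polarizers: T = 0.5·0.7192^(N−1). Require T < 0.23 ⇒ N−1 > ln(0.23/0.5)/ln(0.7192) = 2.36, so N−1 ≥ 3 and N = 4.
Check: N=4 gives T = 0.186 < 0.23; N=3 gives T = 0.2586.

N = 4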